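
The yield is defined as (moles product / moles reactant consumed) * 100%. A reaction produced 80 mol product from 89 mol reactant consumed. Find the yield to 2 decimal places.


Yield = (moles product / moles consumed) * 100%
Yield = (80 / 89) * 100
Yield = 0.8989 * 100
Yield = 89.89%


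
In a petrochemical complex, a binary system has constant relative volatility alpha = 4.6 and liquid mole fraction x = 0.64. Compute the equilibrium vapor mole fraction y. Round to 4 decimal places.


y = alpha*x / (1 + (alpha-1)*x)
y = 4.6*0.64 / (1 + (4.6-1)*0.64)
y = 2.944 / (1 + 2.304)
y = 2.944 / 3.304
y = 0.8910


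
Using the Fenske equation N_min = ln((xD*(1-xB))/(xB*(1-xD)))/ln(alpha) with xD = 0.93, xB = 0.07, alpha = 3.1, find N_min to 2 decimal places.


N_min = ln((xD*(1-xB))/(xB*(1-xD))) / ln(alpha)
Numerator inside ln: 0.8649 / 0.0049 = 176.510204
ln(176.510204) = 5.173379
ln(alpha) = ln(3.1) = 1.131402
N_min = 5.173379 / 1.131402 = 4.57


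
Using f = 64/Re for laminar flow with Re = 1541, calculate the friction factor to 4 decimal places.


f = 64 / Re
f = 64 / 1541
f = 0.0415


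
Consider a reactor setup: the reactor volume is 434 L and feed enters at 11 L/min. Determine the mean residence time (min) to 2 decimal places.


tau = V / v0
tau = 434 / 11
tau = 39.45 min


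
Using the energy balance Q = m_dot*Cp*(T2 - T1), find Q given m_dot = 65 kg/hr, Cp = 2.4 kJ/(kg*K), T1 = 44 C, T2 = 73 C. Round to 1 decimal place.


Q = m_dot * Cp * (T2 - T1)
Q = 65 * 2.4 * (73 - 44)
Q = 65 * 2.4 * 29
Q = 4524.0 kJ/hr


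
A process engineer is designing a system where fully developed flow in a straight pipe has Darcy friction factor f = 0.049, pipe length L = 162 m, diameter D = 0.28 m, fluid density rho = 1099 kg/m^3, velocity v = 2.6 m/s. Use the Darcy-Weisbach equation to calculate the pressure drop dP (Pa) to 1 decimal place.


dP = f * (L/D) * (rho*v^2/2)
dP = 0.049 * (162/0.28) * (1099*2.6^2/2)
L/D = 578.57142857
rho*v^2/2 = 1099*6.76/2 = 3714.62
dP = 0.049 * 578.57142857 * 3714.62
dP = 105309.5 Pa


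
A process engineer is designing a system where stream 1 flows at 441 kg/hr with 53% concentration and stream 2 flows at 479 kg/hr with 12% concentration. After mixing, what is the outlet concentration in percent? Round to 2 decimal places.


Mass balance on solute: F1*x1 + F2*x2 = F3*x3
F3 = F1 + F2 = 441 + 479 = 920 kg/hr
x3 = (F1*x1 + F2*x2)/F3
x3 = (441*0.53 + 479*0.12) / 920
x3 = 31.65%


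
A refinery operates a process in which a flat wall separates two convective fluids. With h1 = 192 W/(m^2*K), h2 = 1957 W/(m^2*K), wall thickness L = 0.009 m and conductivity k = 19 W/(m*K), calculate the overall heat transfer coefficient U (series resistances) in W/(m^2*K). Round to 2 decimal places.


1/U = 1/h1 + L/k + 1/h2
1/U = 1/192 + 0.009/19 + 1/1957
1/U = 0.0052083333 + 0.0004736842 + 0.0005109862
1/U = 0.0061930037
U = 161.47 W/(m^2*K)


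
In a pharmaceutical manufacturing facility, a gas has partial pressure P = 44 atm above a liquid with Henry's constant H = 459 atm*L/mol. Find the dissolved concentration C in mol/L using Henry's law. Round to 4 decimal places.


C = P / H
C = 44 / 459
C = 0.0959 mol/L


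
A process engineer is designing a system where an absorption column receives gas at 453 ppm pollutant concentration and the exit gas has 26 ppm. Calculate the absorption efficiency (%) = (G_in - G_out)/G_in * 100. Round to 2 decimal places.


Efficiency = (G_in - G_out) / G_in * 100%
Efficiency = (453 - 26) / 453 * 100
Efficiency = 427 / 453 * 100
Efficiency = 94.26%


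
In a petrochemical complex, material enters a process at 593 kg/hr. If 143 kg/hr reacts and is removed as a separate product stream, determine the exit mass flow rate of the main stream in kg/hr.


Steady-state mass balance on the main outlet: F_out = F_in - F_removed
F_out = 593 - 143
F_out = 450 kg/hr


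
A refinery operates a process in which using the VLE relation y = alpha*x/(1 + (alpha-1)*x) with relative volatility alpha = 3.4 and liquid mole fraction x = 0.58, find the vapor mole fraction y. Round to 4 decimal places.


y = alpha*x / (1 + (alpha-1)*x)
y = 3.4*0.58 / (1 + (3.4-1)*0.58)
y = 1.972 / (1 + 1.392)
y = 1.972 / 2.392
y = 0.8244


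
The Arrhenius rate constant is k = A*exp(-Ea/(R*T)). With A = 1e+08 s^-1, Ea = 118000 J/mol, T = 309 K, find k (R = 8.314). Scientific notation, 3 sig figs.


k = A * exp(-Ea/(R*T))
k = 1e+08 * exp(-118000 / (8.314 * 309))
k = 1e+08 * exp(-45.931805)
k = 1.13e-12


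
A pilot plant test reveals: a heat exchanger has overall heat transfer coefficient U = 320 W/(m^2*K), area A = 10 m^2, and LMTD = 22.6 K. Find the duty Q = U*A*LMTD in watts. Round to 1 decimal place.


Q = U * A * LMTD
Q = 320 * 10 * 22.6
Q = 72320.0 W


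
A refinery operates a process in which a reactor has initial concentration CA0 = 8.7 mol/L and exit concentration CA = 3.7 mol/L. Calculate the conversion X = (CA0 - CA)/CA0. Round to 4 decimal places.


X = (CA0 - CA) / CA0
X = (8.7 - 3.7) / 8.7
X = 5.0 / 8.7
X = 0.5747


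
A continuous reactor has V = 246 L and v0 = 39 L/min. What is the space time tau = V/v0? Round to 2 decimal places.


tau = V / v0
tau = 246 / 39
tau = 6.31 min


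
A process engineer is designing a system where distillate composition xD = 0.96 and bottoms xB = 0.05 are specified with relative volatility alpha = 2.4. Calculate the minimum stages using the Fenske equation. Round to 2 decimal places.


N_min = ln((xD*(1-xB))/(xB*(1-xD))) / ln(alpha)
Numerator inside ln: 0.912 / 0.002 = 456.0
ln(456.0) = 6.122493
ln(alpha) = ln(2.4) = 0.875469
N_min = 6.122493 / 0.875469 = 6.99


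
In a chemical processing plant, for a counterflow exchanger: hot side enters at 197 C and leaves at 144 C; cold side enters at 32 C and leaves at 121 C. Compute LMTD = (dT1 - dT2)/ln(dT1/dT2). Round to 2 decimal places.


dT1 = Th_in - Tc_out = 197 - 121 = 76
dT2 = Th_out - Tc_in = 144 - 32 = 112
LMTD = (dT1 - dT2) / ln(dT1/dT2)
LMTD = (76 - 112) / ln(76/112)
LMTD = 92.84 K


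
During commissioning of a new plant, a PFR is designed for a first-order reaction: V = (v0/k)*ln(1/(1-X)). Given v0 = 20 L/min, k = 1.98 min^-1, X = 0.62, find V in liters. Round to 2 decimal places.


V = (v0/k) * ln(1/(1-X))
V = (20/1.98) * ln(1/(1-0.62))
V = 10.10101 * ln(2.631579)
V = 10.10101 * 0.967584
V = 9.77 L


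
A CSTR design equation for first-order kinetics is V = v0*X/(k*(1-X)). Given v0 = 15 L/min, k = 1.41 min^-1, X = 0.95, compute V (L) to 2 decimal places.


V = v0 * X / (k * (1 - X))
V = 15 * 0.95 / (1.41 * (1 - 0.95))
V = 14.25 / (1.41 * 0.05)
V = 14.25 / 0.0705
V = 202.13 L


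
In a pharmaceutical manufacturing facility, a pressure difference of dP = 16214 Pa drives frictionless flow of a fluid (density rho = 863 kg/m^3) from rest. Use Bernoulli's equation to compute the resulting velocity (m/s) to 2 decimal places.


v = sqrt(2*dP/rho)
v = sqrt(2*16214/863)
v = sqrt(37.575898)
v = 6.13 m/s


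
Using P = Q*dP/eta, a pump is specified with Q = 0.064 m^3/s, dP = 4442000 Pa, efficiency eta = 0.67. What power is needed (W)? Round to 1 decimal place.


P = Q * dP / eta
P = 0.064 * 4442000 / 0.67
P = 284288.0 / 0.67
P = 424310.4 W


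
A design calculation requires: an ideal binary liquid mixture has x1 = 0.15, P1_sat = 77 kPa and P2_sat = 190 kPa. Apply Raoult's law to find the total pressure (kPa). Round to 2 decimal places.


P = x1*P1_sat + x2*P2_sat
x2 = 1 - x1 = 1 - 0.15 = 0.85
P = 0.15*77 + 0.85*190
P = 11.55 + 161.5
P = 173.05 kPa


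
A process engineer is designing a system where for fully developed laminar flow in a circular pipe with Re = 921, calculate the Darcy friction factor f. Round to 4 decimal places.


f = 64 / Re
f = 64 / 921
f = 0.0695


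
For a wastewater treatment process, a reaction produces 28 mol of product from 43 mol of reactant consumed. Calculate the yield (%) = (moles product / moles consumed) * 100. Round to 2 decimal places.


Yield = (moles product / moles consumed) * 100%
Yield = (28 / 43) * 100
Yield = 0.6512 * 100
Yield = 65.12%


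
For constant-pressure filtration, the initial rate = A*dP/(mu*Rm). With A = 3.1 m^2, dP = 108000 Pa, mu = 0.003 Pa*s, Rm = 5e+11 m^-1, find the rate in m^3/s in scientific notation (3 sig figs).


rate = A * dP / (mu * Rm)
rate = 3.1 * 108000 / (0.003 * 5e+11)
rate = 334800.0 / 1.500e+09
rate = 2.23e-04 m^3/s


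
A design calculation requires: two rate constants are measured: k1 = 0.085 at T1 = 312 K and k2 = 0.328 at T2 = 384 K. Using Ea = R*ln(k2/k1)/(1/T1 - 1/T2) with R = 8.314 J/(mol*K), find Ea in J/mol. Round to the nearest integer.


Ea = R * ln(k2/k1) / (1/T1 - 1/T2)
ln(k2/k1) = ln(0.328/0.085) = 1.3503624
1/T1 - 1/T2 = 1/312 - 1/384 = 0.000600961538
Ea = 8.314 * 1.3503624 / 0.000600961538
Ea = 18682 J/mol


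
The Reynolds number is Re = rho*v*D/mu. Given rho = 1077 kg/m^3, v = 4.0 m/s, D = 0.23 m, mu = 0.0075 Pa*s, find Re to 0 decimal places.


Re = rho * v * D / mu
Re = 1077 * 4.0 * 0.23 / 0.0075
Re = 990.84 / 0.0075
Re = 132112


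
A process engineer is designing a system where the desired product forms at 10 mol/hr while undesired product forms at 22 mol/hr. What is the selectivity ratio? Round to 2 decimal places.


S = desired product rate / undesired product rate
S = 10 / 22
S = 0.45


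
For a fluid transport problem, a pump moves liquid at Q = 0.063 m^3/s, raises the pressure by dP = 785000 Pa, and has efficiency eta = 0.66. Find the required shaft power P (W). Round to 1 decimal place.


P = Q * dP / eta
P = 0.063 * 785000 / 0.66
P = 49455.0 / 0.66
P = 74931.8 W


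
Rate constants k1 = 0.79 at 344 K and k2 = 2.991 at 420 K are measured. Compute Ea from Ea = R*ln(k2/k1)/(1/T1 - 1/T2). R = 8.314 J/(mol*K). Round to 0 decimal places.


Ea = R * ln(k2/k1) / (1/T1 - 1/T2)
ln(k2/k1) = ln(2.991/0.79) = 1.3313301
1/T1 - 1/T2 = 1/344 - 1/420 = 0.000526024363
Ea = 8.314 * 1.3313301 / 0.000526024363
Ea = 21042 J/mol


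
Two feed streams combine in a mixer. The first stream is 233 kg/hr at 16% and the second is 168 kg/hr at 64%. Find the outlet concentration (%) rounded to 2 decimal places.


Mass balance on solute: F1*x1 + F2*x2 = F3*x3
F3 = F1 + F2 = 233 + 168 = 401 kg/hr
x3 = (F1*x1 + F2*x2)/F3
x3 = (233*0.16 + 168*0.64) / 401
x3 = 36.11%


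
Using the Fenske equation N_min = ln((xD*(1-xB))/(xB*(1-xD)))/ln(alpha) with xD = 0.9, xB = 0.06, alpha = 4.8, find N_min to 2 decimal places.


N_min = ln((xD*(1-xB))/(xB*(1-xD))) / ln(alpha)
Numerator inside ln: 0.846 / 0.006 = 141.0
ln(141.0) = 4.94876
ln(alpha) = ln(4.8) = 1.568616
N_min = 4.94876 / 1.568616 = 3.15


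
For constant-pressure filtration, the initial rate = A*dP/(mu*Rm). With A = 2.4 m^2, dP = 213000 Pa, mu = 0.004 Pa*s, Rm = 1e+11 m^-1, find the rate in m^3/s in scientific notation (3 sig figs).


rate = A * dP / (mu * Rm)
rate = 2.4 * 213000 / (0.004 * 1e+11)
rate = 511200.0 / 4.000e+08
rate = 1.28e-03 m^3/s


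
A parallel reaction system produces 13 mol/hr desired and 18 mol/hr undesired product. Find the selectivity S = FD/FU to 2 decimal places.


S = desired product rate / undesired product rate
S = 13 / 18
S = 0.72


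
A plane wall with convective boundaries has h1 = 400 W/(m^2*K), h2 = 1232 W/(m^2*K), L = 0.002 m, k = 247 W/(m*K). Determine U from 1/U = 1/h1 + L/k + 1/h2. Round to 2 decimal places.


1/U = 1/h1 + L/k + 1/h2
1/U = 1/400 + 0.002/247 + 1/1232
1/U = 0.0025 + 8.0972e-06 + 0.0008116883
1/U = 0.0033197855
U = 301.22 W/(m^2*K)


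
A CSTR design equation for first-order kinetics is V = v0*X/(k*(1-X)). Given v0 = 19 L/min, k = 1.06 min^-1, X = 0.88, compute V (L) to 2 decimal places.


V = v0 * X / (k * (1 - X))
V = 19 * 0.88 / (1.06 * (1 - 0.88))
V = 16.72 / (1.06 * 0.12)
V = 16.72 / 0.1272
V = 131.45 L


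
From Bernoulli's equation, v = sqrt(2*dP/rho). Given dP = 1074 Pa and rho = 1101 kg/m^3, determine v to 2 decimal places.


v = sqrt(2*dP/rho)
v = sqrt(2*1074/1101)
v = sqrt(1.950954)
v = 1.40 m/s


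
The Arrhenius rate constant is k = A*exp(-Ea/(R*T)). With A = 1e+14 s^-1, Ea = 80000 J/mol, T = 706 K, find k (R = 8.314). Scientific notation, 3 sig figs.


k = A * exp(-Ea/(R*T))
k = 1e+14 * exp(-80000 / (8.314 * 706))
k = 1e+14 * exp(-13.629354)
k = 1.20e+08


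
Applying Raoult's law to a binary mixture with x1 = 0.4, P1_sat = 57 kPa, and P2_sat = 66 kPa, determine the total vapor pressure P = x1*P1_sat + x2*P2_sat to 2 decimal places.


P = x1*P1_sat + x2*P2_sat
x2 = 1 - x1 = 1 - 0.4 = 0.6
P = 0.4*57 + 0.6*66
P = 22.8 + 39.6
P = 62.40 kPa


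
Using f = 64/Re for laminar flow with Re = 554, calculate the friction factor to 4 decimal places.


f = 64 / Re
f = 64 / 554
f = 0.1155


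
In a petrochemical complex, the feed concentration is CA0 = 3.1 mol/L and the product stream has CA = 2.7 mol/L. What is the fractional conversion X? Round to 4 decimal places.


X = (CA0 - CA) / CA0
X = (3.1 - 2.7) / 3.1
X = 0.4 / 3.1
X = 0.1290


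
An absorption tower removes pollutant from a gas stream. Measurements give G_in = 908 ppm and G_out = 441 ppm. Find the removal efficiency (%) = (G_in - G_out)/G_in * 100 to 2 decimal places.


Efficiency = (G_in - G_out) / G_in * 100%
Efficiency = (908 - 441) / 908 * 100
Efficiency = 467 / 908 * 100
Efficiency = 51.43%


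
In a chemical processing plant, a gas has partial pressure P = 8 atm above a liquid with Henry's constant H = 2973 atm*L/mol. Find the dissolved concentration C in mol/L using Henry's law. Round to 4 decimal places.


C = P / H
C = 8 / 2973
C = 0.0027 mol/L


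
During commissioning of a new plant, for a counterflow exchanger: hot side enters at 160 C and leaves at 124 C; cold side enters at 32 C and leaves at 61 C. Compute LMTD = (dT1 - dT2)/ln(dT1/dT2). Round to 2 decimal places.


dT1 = Th_in - Tc_out = 160 - 61 = 99
dT2 = Th_out - Tc_in = 124 - 32 = 92
LMTD = (dT1 - dT2) / ln(dT1/dT2)
LMTD = (99 - 92) / ln(99/92)
LMTD = 95.46 K


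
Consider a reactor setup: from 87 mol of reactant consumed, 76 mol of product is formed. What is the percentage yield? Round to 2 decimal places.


Yield = (moles product / moles consumed) * 100%
Yield = (76 / 87) * 100
Yield = 0.8736 * 100
Yield = 87.36%


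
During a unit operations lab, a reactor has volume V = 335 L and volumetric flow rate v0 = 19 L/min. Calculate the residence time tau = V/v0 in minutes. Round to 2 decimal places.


tau = V / v0
tau = 335 / 19
tau = 17.63 min


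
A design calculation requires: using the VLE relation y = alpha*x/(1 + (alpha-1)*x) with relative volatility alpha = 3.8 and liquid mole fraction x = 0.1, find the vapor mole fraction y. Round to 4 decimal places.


y = alpha*x / (1 + (alpha-1)*x)
y = 3.8*0.1 / (1 + (3.8-1)*0.1)
y = 0.38 / (1 + 0.28)
y = 0.38 / 1.28
y = 0.2969


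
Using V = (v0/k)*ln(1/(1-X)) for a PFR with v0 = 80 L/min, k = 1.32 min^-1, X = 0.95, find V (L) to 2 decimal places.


V = (v0/k) * ln(1/(1-X))
V = (80/1.32) * ln(1/(1-0.95))
V = 60.606061 * ln(20.0)
V = 60.606061 * 2.995732
V = 181.56 L


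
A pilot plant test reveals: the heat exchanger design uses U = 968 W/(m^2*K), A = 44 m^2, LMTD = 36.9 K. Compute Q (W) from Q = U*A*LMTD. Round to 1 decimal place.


Q = U * A * LMTD
Q = 968 * 44 * 36.9
Q = 1571644.8 W


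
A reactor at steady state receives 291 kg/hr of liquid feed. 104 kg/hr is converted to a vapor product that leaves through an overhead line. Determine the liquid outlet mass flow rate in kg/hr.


Steady-state mass balance on the main outlet: F_out = F_in - F_removed
F_out = 291 - 104
F_out = 187 kg/hr


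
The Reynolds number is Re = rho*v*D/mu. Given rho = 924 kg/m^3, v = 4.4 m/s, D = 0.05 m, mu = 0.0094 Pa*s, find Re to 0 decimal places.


Re = rho * v * D / mu
Re = 924 * 4.4 * 0.05 / 0.0094
Re = 203.28 / 0.0094
Re = 21626


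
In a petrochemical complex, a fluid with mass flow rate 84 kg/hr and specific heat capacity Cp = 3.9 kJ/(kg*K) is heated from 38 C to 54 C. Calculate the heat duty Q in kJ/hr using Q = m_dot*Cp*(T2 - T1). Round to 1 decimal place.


Q = m_dot * Cp * (T2 - T1)
Q = 84 * 3.9 * (54 - 38)
Q = 84 * 3.9 * 16
Q = 5241.6 kJ/hr


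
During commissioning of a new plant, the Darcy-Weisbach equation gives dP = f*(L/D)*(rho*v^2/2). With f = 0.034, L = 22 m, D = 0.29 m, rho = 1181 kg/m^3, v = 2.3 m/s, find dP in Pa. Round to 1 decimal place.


dP = f * (L/D) * (rho*v^2/2)
dP = 0.034 * (22/0.29) * (1181*2.3^2/2)
L/D = 75.86206897
rho*v^2/2 = 1181*5.29/2 = 3123.745
dP = 0.034 * 75.86206897 * 3123.745
dP = 8057.1 Pa


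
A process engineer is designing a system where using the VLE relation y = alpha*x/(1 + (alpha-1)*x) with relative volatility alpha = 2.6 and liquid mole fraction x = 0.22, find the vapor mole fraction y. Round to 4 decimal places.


y = alpha*x / (1 + (alpha-1)*x)
y = 2.6*0.22 / (1 + (2.6-1)*0.22)
y = 0.572 / (1 + 0.352)
y = 0.572 / 1.352
y = 0.4231


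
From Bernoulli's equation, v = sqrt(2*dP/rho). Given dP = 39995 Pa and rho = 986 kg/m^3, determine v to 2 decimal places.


v = sqrt(2*dP/rho)
v = sqrt(2*39995/986)
v = sqrt(81.125761)
v = 9.01 m/s


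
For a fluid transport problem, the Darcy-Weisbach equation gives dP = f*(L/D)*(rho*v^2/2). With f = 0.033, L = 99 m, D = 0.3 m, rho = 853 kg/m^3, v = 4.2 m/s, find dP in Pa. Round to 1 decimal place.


dP = f * (L/D) * (rho*v^2/2)
dP = 0.033 * (99/0.3) * (853*4.2^2/2)
L/D = 330.0
rho*v^2/2 = 853*17.64/2 = 7523.46
dP = 0.033 * 330.0 * 7523.46
dP = 81930.5 Pa


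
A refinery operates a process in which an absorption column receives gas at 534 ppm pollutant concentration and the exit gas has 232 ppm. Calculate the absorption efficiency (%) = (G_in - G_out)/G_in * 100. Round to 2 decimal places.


Efficiency = (G_in - G_out) / G_in * 100%
Efficiency = (534 - 232) / 534 * 100
Efficiency = 302 / 534 * 100
Efficiency = 56.55%


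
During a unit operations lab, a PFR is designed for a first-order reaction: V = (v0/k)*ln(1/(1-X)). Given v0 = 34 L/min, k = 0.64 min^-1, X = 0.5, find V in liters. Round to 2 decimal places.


V = (v0/k) * ln(1/(1-X))
V = (34/0.64) * ln(1/(1-0.5))
V = 53.125 * ln(2.0)
V = 53.125 * 0.693147
V = 36.82 L


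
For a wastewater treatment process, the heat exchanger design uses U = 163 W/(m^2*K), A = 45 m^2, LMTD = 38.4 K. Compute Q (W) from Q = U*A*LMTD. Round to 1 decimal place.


Q = U * A * LMTD
Q = 163 * 45 * 38.4
Q = 281664.0 W


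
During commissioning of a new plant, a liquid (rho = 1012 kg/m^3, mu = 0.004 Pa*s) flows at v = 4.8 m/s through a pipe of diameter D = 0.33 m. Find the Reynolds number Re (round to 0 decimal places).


Re = rho * v * D / mu
Re = 1012 * 4.8 * 0.33 / 0.004
Re = 1603.008 / 0.004
Re = 400752


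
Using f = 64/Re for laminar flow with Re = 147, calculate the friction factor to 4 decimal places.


f = 64 / Re
f = 64 / 147
f = 0.4354


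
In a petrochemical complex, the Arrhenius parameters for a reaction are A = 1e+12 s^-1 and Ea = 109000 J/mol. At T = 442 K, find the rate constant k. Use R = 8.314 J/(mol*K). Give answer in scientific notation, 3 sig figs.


k = A * exp(-Ea/(R*T))
k = 1e+12 * exp(-109000 / (8.314 * 442))
k = 1e+12 * exp(-29.661575)
k = 1.31e-01


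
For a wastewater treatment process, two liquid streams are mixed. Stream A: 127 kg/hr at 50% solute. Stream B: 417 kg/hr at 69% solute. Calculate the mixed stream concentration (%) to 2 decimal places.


Mass balance on solute: F1*x1 + F2*x2 = F3*x3
F3 = F1 + F2 = 127 + 417 = 544 kg/hr
x3 = (F1*x1 + F2*x2)/F3
x3 = (127*0.5 + 417*0.69) / 544
x3 = 64.56%


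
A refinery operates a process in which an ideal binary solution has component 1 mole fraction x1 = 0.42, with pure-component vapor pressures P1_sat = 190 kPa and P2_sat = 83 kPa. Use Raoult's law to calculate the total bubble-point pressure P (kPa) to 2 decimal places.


P = x1*P1_sat + x2*P2_sat
x2 = 1 - x1 = 1 - 0.42 = 0.58
P = 0.42*190 + 0.58*83
P = 79.8 + 48.14
P = 127.94 kPa


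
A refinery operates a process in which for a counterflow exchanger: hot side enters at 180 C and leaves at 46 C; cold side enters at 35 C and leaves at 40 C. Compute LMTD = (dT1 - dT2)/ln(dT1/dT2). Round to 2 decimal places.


dT1 = Th_in - Tc_out = 180 - 40 = 140
dT2 = Th_out - Tc_in = 46 - 35 = 11
LMTD = (dT1 - dT2) / ln(dT1/dT2)
LMTD = (140 - 11) / ln(140/11)
LMTD = 50.71 K


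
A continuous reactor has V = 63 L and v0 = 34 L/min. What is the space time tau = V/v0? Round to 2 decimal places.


tau = V / v0
tau = 63 / 34
tau = 1.85 min


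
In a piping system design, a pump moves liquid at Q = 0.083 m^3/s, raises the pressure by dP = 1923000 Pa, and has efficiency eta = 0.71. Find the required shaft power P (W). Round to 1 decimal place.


P = Q * dP / eta
P = 0.083 * 1923000 / 0.71
P = 159609.0 / 0.71
P = 224801.4 W


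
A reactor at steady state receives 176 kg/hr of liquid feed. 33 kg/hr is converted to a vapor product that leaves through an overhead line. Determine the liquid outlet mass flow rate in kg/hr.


Steady-state mass balance on the main outlet: F_out = F_in - F_removed
F_out = 176 - 33
F_out = 143 kg/hr


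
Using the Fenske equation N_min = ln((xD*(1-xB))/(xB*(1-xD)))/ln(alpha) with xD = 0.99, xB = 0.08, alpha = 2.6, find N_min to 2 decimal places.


N_min = ln((xD*(1-xB))/(xB*(1-xD))) / ln(alpha)
Numerator inside ln: 0.9108 / 0.0008 = 1138.5
ln(1138.5) = 7.037467
ln(alpha) = ln(2.6) = 0.955511
N_min = 7.037467 / 0.955511 = 7.37


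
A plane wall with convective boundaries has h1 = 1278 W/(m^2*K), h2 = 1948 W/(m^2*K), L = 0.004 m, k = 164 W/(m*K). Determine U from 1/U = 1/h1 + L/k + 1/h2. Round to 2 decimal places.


1/U = 1/h1 + L/k + 1/h2
1/U = 1/1278 + 0.004/164 + 1/1948
1/U = 0.0007824726 + 2.43902e-05 + 0.000513347
1/U = 0.0013202098
U = 757.46 W/(m^2*K)


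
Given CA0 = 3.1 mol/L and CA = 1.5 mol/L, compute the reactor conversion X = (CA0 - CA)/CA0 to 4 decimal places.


X = (CA0 - CA) / CA0
X = (3.1 - 1.5) / 3.1
X = 1.6 / 3.1
X = 0.5161


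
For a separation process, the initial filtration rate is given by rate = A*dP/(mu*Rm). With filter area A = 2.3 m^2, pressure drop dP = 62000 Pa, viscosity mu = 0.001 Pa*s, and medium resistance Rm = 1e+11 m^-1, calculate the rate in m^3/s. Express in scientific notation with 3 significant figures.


rate = A * dP / (mu * Rm)
rate = 2.3 * 62000 / (0.001 * 1e+11)
rate = 142600.0 / 1.000e+08
rate = 1.43e-03 m^3/s


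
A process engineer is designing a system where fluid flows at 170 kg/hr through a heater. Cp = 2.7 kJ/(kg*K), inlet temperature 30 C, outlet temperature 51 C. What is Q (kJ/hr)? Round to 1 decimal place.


Q = m_dot * Cp * (T2 - T1)
Q = 170 * 2.7 * (51 - 30)
Q = 170 * 2.7 * 21
Q = 9639.0 kJ/hr


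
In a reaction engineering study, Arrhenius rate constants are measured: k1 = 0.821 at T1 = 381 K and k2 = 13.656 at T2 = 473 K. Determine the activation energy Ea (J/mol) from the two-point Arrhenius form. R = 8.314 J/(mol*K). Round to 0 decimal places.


Ea = R * ln(k2/k1) / (1/T1 - 1/T2)
ln(k2/k1) = ln(13.656/0.821) = 2.8114112
1/T1 - 1/T2 = 1/381 - 1/473 = 0.000510507011
Ea = 8.314 * 2.8114112 / 0.000510507011
Ea = 45786 J/mol


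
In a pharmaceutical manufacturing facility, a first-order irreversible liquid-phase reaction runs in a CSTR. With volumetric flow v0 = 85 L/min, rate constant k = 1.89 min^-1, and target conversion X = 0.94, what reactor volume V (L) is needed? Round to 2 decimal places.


V = v0 * X / (k * (1 - X))
V = 85 * 0.94 / (1.89 * (1 - 0.94))
V = 79.9 / (1.89 * 0.06)
V = 79.9 / 0.1134
V = 704.59 L


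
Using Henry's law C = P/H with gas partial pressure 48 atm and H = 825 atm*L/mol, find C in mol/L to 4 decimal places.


C = P / H
C = 48 / 825
C = 0.0582 mol/L


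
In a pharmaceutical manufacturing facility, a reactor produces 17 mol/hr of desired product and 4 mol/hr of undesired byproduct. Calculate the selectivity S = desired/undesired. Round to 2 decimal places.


S = desired product rate / undesired product rate
S = 17 / 4
S = 4.25


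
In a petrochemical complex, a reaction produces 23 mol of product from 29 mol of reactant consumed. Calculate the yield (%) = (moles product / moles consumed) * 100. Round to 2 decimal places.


Yield = (moles product / moles consumed) * 100%
Yield = (23 / 29) * 100
Yield = 0.7931 * 100
Yield = 79.31%


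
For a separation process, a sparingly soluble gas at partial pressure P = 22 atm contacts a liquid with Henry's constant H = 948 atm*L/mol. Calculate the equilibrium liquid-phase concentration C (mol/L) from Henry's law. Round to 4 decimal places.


C = P / H
C = 22 / 948
C = 0.0232 mol/L


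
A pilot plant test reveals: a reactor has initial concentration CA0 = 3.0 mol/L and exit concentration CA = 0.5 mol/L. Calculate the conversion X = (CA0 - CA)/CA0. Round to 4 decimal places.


X = (CA0 - CA) / CA0
X = (3.0 - 0.5) / 3.0
X = 2.5 / 3.0
X = 0.8333


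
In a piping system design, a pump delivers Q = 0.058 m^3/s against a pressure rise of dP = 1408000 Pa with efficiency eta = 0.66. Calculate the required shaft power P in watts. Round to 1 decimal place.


P = Q * dP / eta
P = 0.058 * 1408000 / 0.66
P = 81664.0 / 0.66
P = 123733.3 W


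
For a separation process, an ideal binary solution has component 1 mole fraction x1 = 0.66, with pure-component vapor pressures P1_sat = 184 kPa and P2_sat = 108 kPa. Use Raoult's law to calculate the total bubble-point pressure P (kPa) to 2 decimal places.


P = x1*P1_sat + x2*P2_sat
x2 = 1 - x1 = 1 - 0.66 = 0.34
P = 0.66*184 + 0.34*108
P = 121.44 + 36.72
P = 158.16 kPa


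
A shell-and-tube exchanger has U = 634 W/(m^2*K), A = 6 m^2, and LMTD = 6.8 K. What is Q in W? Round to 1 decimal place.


Q = U * A * LMTD
Q = 634 * 6 * 6.8
Q = 25867.2 W


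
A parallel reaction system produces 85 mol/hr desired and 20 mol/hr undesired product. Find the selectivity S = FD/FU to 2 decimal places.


S = desired product rate / undesired product rate
S = 85 / 20
S = 4.25


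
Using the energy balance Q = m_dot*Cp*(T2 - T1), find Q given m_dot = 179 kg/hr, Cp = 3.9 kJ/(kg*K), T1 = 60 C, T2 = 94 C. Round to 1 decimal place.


Q = m_dot * Cp * (T2 - T1)
Q = 179 * 3.9 * (94 - 60)
Q = 179 * 3.9 * 34
Q = 23735.4 kJ/hr


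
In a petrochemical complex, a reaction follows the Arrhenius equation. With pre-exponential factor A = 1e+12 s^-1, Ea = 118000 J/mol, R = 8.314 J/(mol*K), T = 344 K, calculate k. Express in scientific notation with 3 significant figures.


k = A * exp(-Ea/(R*T))
k = 1e+12 * exp(-118000 / (8.314 * 344))
k = 1e+12 * exp(-41.25851)
k = 1.21e-06


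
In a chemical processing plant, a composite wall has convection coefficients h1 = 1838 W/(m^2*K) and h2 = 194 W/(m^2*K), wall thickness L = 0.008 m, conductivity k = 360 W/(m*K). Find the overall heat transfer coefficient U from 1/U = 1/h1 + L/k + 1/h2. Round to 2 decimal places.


1/U = 1/h1 + L/k + 1/h2
1/U = 1/1838 + 0.008/360 + 1/194
1/U = 0.0005440696 + 2.22222e-05 + 0.0051546392
1/U = 0.005720931
U = 174.80 W/(m^2*K)


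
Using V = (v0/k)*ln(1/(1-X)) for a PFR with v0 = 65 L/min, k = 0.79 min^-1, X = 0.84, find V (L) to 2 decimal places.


V = (v0/k) * ln(1/(1-X))
V = (65/0.79) * ln(1/(1-0.84))
V = 82.278481 * ln(6.25)
V = 82.278481 * 1.832581
V = 150.78 L


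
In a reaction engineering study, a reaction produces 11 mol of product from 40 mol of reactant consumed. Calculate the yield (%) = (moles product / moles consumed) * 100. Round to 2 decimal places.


Yield = (moles product / moles consumed) * 100%
Yield = (11 / 40) * 100
Yield = 0.275 * 100
Yield = 27.50%


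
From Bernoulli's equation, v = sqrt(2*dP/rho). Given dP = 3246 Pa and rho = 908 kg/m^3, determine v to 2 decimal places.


v = sqrt(2*dP/rho)
v = sqrt(2*3246/908)
v = sqrt(7.14978)
v = 2.67 m/s


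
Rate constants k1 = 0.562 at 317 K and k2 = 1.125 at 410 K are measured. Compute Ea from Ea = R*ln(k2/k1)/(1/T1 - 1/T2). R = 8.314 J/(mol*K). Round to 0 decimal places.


Ea = R * ln(k2/k1) / (1/T1 - 1/T2)
ln(k2/k1) = ln(1.125/0.562) = 0.6940365
1/T1 - 1/T2 = 1/317 - 1/410 = 0.000715549742
Ea = 8.314 * 0.6940365 / 0.000715549742
Ea = 8064 J/mol


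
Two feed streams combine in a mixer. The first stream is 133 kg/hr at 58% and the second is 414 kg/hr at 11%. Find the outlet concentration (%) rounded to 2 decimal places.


Mass balance on solute: F1*x1 + F2*x2 = F3*x3
F3 = F1 + F2 = 133 + 414 = 547 kg/hr
x3 = (F1*x1 + F2*x2)/F3
x3 = (133*0.58 + 414*0.11) / 547
x3 = 22.43%


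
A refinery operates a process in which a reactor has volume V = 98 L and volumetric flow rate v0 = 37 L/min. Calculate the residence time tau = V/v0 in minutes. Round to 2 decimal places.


tau = V / v0
tau = 98 / 37
tau = 2.65 min


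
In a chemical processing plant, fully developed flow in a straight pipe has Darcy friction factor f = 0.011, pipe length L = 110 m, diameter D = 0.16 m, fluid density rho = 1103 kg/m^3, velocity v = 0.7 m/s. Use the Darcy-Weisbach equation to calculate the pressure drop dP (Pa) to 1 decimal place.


dP = f * (L/D) * (rho*v^2/2)
dP = 0.011 * (110/0.16) * (1103*0.7^2/2)
L/D = 687.5
rho*v^2/2 = 1103*0.49/2 = 270.235
dP = 0.011 * 687.5 * 270.235
dP = 2043.7 Pa


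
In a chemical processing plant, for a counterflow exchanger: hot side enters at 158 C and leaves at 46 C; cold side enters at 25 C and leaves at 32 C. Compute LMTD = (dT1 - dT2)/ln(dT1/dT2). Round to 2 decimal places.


dT1 = Th_in - Tc_out = 158 - 32 = 126
dT2 = Th_out - Tc_in = 46 - 25 = 21
LMTD = (dT1 - dT2) / ln(dT1/dT2)
LMTD = (126 - 21) / ln(126/21)
LMTD = 58.60 K


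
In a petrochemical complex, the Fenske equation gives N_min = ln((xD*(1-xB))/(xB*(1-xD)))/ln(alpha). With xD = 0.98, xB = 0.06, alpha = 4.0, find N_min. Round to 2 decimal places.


N_min = ln((xD*(1-xB))/(xB*(1-xD))) / ln(alpha)
Numerator inside ln: 0.9212 / 0.0012 = 767.666667
ln(767.666667) = 6.643356
ln(alpha) = ln(4.0) = 1.386294
N_min = 6.643356 / 1.386294 = 4.79


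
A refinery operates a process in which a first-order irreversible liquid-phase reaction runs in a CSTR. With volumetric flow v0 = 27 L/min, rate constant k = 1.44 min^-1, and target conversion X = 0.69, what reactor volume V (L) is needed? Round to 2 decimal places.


V = v0 * X / (k * (1 - X))
V = 27 * 0.69 / (1.44 * (1 - 0.69))
V = 18.63 / (1.44 * 0.31)
V = 18.63 / 0.4464
V = 41.73 L


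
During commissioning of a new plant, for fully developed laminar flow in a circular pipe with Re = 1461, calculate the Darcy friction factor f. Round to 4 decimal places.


f = 64 / Re
f = 64 / 1461
f = 0.0438


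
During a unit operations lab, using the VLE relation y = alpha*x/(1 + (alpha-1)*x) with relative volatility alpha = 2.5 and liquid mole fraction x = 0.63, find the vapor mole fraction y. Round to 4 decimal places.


y = alpha*x / (1 + (alpha-1)*x)
y = 2.5*0.63 / (1 + (2.5-1)*0.63)
y = 1.575 / (1 + 0.945)
y = 1.575 / 1.945
y = 0.8098


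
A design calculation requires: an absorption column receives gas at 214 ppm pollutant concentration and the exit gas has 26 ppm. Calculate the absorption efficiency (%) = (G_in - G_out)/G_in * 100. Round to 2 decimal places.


Efficiency = (G_in - G_out) / G_in * 100%
Efficiency = (214 - 26) / 214 * 100
Efficiency = 188 / 214 * 100
Efficiency = 87.85%


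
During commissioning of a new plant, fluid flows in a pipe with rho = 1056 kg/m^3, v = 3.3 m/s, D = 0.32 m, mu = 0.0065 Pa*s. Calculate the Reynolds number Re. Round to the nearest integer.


Re = rho * v * D / mu
Re = 1056 * 3.3 * 0.32 / 0.0065
Re = 1115.136 / 0.0065
Re = 171559


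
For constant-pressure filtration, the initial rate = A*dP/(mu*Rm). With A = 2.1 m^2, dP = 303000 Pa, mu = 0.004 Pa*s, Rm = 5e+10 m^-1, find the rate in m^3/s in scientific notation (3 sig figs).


rate = A * dP / (mu * Rm)
rate = 2.1 * 303000 / (0.004 * 5e+10)
rate = 636300.0 / 2.000e+08
rate = 3.18e-03 m^3/s


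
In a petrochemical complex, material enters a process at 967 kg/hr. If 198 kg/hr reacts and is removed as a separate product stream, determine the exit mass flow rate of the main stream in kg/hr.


Steady-state mass balance on the main outlet: F_out = F_in - F_removed
F_out = 967 - 198
F_out = 769 kg/hr


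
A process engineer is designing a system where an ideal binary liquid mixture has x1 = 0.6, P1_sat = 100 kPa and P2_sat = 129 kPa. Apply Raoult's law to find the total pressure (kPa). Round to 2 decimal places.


P = x1*P1_sat + x2*P2_sat
x2 = 1 - x1 = 1 - 0.6 = 0.4
P = 0.6*100 + 0.4*129
P = 60.0 + 51.6
P = 111.60 kPa


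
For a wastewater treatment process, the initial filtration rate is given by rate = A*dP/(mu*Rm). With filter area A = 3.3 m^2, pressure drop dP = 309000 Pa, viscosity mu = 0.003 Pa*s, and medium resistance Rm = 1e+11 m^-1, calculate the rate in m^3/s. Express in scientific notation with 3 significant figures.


rate = A * dP / (mu * Rm)
rate = 3.3 * 309000 / (0.003 * 1e+11)
rate = 1019700.0 / 3.000e+08
rate = 3.40e-03 m^3/s


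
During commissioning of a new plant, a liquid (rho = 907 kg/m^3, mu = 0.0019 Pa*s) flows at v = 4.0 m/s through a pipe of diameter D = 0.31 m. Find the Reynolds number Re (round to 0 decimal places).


Re = rho * v * D / mu
Re = 907 * 4.0 * 0.31 / 0.0019
Re = 1124.68 / 0.0019
Re = 591937


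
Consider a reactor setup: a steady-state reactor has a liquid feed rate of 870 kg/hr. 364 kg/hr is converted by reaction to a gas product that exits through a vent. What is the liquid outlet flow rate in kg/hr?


Steady-state mass balance on the main outlet: F_out = F_in - F_removed
F_out = 870 - 364
F_out = 506 kg/hr


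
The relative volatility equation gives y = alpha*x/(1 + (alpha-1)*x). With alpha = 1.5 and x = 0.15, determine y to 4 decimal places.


y = alpha*x / (1 + (alpha-1)*x)
y = 1.5*0.15 / (1 + (1.5-1)*0.15)
y = 0.225 / (1 + 0.075)
y = 0.225 / 1.075
y = 0.2093


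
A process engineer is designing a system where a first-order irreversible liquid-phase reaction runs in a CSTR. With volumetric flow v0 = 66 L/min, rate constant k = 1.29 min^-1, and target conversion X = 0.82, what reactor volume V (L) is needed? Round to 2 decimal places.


V = v0 * X / (k * (1 - X))
V = 66 * 0.82 / (1.29 * (1 - 0.82))
V = 54.12 / (1.29 * 0.18)
V = 54.12 / 0.2322
V = 233.07 L


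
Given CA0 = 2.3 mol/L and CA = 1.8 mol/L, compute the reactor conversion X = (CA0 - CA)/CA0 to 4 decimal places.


X = (CA0 - CA) / CA0
X = (2.3 - 1.8) / 2.3
X = 0.5 / 2.3
X = 0.2174


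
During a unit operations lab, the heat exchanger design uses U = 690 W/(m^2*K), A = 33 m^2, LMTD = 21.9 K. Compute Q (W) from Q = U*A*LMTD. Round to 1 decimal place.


Q = U * A * LMTD
Q = 690 * 33 * 21.9
Q = 498663.0 W


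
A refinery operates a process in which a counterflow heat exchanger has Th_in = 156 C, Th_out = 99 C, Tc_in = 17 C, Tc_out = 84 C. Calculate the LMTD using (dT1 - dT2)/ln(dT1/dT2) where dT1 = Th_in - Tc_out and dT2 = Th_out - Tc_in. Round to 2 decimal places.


dT1 = Th_in - Tc_out = 156 - 84 = 72
dT2 = Th_out - Tc_in = 99 - 17 = 82
LMTD = (dT1 - dT2) / ln(dT1/dT2)
LMTD = (72 - 82) / ln(72/82)
LMTD = 76.89 K


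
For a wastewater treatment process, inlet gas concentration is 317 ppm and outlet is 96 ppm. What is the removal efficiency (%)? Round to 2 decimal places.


Efficiency = (G_in - G_out) / G_in * 100%
Efficiency = (317 - 96) / 317 * 100
Efficiency = 221 / 317 * 100
Efficiency = 69.72%


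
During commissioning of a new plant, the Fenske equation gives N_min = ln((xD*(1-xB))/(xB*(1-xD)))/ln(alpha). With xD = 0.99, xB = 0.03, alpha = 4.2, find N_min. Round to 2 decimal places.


N_min = ln((xD*(1-xB))/(xB*(1-xD))) / ln(alpha)
Numerator inside ln: 0.9603 / 0.0003 = 3201.0
ln(3201.0) = 8.071219
ln(alpha) = ln(4.2) = 1.435085
N_min = 8.071219 / 1.435085 = 5.62


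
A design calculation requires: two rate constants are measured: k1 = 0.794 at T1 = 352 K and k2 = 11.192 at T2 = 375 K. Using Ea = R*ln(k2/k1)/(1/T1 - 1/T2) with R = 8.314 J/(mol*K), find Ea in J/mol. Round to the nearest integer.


Ea = R * ln(k2/k1) / (1/T1 - 1/T2)
ln(k2/k1) = ln(11.192/0.794) = 2.6458711
1/T1 - 1/T2 = 1/352 - 1/375 = 0.000174242424
Ea = 8.314 * 2.6458711 / 0.000174242424
Ea = 126248 J/mol


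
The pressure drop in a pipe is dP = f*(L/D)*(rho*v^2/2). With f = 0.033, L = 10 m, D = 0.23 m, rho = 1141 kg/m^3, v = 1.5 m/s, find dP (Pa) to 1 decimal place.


dP = f * (L/D) * (rho*v^2/2)
dP = 0.033 * (10/0.23) * (1141*1.5^2/2)
L/D = 43.47826087
rho*v^2/2 = 1141*2.25/2 = 1283.625
dP = 0.033 * 43.47826087 * 1283.625
dP = 1841.7 Pa


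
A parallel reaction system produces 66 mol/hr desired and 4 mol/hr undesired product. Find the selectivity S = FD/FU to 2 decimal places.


S = desired product rate / undesired product rate
S = 66 / 4
S = 16.50


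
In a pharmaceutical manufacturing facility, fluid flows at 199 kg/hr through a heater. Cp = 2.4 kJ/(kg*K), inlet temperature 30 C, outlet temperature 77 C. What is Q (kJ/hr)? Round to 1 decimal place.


Q = m_dot * Cp * (T2 - T1)
Q = 199 * 2.4 * (77 - 30)
Q = 199 * 2.4 * 47
Q = 22447.2 kJ/hr


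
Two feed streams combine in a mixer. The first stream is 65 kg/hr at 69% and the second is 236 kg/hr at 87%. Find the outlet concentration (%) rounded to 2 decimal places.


Mass balance on solute: F1*x1 + F2*x2 = F3*x3
F3 = F1 + F2 = 65 + 236 = 301 kg/hr
x3 = (F1*x1 + F2*x2)/F3
x3 = (65*0.69 + 236*0.87) / 301
x3 = 83.11%


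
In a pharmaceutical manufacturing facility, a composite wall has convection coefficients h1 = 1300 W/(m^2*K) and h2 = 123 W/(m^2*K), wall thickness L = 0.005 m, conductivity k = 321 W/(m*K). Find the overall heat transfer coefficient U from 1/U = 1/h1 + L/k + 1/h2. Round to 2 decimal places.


1/U = 1/h1 + L/k + 1/h2
1/U = 1/1300 + 0.005/321 + 1/123
1/U = 0.0007692308 + 1.55763e-05 + 0.0081300813
1/U = 0.0089148884
U = 112.17 W/(m^2*K)


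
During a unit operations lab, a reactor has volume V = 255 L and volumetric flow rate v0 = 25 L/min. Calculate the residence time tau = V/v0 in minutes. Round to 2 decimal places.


tau = V / v0
tau = 255 / 25
tau = 10.20 min


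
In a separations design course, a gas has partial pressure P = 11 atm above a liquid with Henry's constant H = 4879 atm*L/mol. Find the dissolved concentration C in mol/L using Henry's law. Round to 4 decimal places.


C = P / H
C = 11 / 4879
C = 0.0023 mol/L


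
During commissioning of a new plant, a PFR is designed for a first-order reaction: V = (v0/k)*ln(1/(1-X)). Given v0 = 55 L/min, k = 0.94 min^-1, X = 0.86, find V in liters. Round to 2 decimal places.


V = (v0/k) * ln(1/(1-X))
V = (55/0.94) * ln(1/(1-0.86))
V = 58.510638 * ln(7.142857)
V = 58.510638 * 1.966113
V = 115.04 L


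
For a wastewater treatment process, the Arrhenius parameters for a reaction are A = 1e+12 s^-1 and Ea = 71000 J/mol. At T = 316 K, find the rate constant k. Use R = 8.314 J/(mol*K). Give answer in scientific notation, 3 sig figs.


k = A * exp(-Ea/(R*T))
k = 1e+12 * exp(-71000 / (8.314 * 316))
k = 1e+12 * exp(-27.024723)
k = 1.83e+00


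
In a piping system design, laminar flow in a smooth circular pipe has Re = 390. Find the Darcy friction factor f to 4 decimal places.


f = 64 / Re
f = 64 / 390
f = 0.1641


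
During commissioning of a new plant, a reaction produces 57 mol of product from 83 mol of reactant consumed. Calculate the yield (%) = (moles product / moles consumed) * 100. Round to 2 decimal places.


Yield = (moles product / moles consumed) * 100%
Yield = (57 / 83) * 100
Yield = 0.6867 * 100
Yield = 68.67%


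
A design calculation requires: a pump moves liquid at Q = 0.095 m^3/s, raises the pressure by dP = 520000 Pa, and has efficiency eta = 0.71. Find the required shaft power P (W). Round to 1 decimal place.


P = Q * dP / eta
P = 0.095 * 520000 / 0.71
P = 49400.0 / 0.71
P = 69577.5 W
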